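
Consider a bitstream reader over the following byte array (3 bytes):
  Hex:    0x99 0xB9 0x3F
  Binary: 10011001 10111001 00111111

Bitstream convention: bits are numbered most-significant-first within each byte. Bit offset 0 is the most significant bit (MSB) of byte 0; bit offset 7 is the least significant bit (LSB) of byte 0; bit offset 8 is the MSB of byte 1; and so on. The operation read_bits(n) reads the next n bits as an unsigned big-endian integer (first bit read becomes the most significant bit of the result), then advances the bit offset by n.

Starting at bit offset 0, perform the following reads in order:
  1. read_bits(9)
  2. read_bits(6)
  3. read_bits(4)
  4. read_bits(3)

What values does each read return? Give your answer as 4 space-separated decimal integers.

Answer: 307 28 9 7

Derivation:
Read 1: bits[0:9] width=9 -> value=307 (bin 100110011); offset now 9 = byte 1 bit 1; 15 bits remain
Read 2: bits[9:15] width=6 -> value=28 (bin 011100); offset now 15 = byte 1 bit 7; 9 bits remain
Read 3: bits[15:19] width=4 -> value=9 (bin 1001); offset now 19 = byte 2 bit 3; 5 bits remain
Read 4: bits[19:22] width=3 -> value=7 (bin 111); offset now 22 = byte 2 bit 6; 2 bits remain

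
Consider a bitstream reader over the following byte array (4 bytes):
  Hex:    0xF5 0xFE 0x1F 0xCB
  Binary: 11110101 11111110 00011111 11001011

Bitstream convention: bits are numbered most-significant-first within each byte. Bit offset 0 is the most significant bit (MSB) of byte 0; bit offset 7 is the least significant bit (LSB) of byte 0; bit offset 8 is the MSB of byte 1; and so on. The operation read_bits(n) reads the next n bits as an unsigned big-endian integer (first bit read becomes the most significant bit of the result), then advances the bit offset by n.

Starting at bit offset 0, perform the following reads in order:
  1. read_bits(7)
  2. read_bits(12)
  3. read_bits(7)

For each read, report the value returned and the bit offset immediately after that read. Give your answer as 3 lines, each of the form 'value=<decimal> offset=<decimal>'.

Answer: value=122 offset=7
value=4080 offset=19
value=127 offset=26

Derivation:
Read 1: bits[0:7] width=7 -> value=122 (bin 1111010); offset now 7 = byte 0 bit 7; 25 bits remain
Read 2: bits[7:19] width=12 -> value=4080 (bin 111111110000); offset now 19 = byte 2 bit 3; 13 bits remain
Read 3: bits[19:26] width=7 -> value=127 (bin 1111111); offset now 26 = byte 3 bit 2; 6 bits remain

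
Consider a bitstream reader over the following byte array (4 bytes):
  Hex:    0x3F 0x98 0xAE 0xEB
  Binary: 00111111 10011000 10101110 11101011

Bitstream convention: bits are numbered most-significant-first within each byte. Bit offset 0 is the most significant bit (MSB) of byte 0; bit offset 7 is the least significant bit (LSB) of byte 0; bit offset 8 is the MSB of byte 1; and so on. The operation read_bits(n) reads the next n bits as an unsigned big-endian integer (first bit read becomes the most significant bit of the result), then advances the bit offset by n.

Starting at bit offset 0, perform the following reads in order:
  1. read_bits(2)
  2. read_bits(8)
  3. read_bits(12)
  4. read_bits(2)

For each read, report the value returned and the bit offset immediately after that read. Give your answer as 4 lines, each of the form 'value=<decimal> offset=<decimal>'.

Answer: value=0 offset=2
value=254 offset=10
value=1579 offset=22
value=2 offset=24

Derivation:
Read 1: bits[0:2] width=2 -> value=0 (bin 00); offset now 2 = byte 0 bit 2; 30 bits remain
Read 2: bits[2:10] width=8 -> value=254 (bin 11111110); offset now 10 = byte 1 bit 2; 22 bits remain
Read 3: bits[10:22] width=12 -> value=1579 (bin 011000101011); offset now 22 = byte 2 bit 6; 10 bits remain
Read 4: bits[22:24] width=2 -> value=2 (bin 10); offset now 24 = byte 3 bit 0; 8 bits remain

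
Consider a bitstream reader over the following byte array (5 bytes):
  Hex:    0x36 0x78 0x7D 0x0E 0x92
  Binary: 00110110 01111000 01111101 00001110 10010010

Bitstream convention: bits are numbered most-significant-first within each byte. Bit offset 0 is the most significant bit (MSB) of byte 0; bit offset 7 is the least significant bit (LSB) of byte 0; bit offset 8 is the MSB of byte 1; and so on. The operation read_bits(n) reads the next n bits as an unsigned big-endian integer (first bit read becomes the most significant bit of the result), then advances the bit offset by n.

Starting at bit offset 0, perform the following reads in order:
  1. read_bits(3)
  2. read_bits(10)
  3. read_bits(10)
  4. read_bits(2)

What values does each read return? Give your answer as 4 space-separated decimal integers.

Read 1: bits[0:3] width=3 -> value=1 (bin 001); offset now 3 = byte 0 bit 3; 37 bits remain
Read 2: bits[3:13] width=10 -> value=719 (bin 1011001111); offset now 13 = byte 1 bit 5; 27 bits remain
Read 3: bits[13:23] width=10 -> value=62 (bin 0000111110); offset now 23 = byte 2 bit 7; 17 bits remain
Read 4: bits[23:25] width=2 -> value=2 (bin 10); offset now 25 = byte 3 bit 1; 15 bits remain

Answer: 1 719 62 2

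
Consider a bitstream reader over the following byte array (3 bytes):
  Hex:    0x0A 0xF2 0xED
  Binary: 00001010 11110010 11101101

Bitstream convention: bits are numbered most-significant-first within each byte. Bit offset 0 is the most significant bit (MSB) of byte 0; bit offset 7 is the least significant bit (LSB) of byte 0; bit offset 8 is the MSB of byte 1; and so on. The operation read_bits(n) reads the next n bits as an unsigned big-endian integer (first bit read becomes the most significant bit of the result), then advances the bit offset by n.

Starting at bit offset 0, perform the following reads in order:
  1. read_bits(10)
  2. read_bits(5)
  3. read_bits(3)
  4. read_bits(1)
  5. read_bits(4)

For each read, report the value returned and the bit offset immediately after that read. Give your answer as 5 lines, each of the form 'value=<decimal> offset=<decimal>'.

Read 1: bits[0:10] width=10 -> value=43 (bin 0000101011); offset now 10 = byte 1 bit 2; 14 bits remain
Read 2: bits[10:15] width=5 -> value=25 (bin 11001); offset now 15 = byte 1 bit 7; 9 bits remain
Read 3: bits[15:18] width=3 -> value=3 (bin 011); offset now 18 = byte 2 bit 2; 6 bits remain
Read 4: bits[18:19] width=1 -> value=1 (bin 1); offset now 19 = byte 2 bit 3; 5 bits remain
Read 5: bits[19:23] width=4 -> value=6 (bin 0110); offset now 23 = byte 2 bit 7; 1 bits remain

Answer: value=43 offset=10
value=25 offset=15
value=3 offset=18
value=1 offset=19
value=6 offset=23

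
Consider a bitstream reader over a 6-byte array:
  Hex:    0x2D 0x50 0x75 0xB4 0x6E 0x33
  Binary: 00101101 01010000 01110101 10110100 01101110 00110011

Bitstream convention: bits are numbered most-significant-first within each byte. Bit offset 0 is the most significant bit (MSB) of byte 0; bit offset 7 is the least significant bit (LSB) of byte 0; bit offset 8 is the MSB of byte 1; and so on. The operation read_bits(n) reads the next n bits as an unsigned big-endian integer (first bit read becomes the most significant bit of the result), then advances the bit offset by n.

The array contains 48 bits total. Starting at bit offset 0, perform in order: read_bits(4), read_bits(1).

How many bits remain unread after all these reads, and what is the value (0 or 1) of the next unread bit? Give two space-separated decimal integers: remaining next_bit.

Read 1: bits[0:4] width=4 -> value=2 (bin 0010); offset now 4 = byte 0 bit 4; 44 bits remain
Read 2: bits[4:5] width=1 -> value=1 (bin 1); offset now 5 = byte 0 bit 5; 43 bits remain

Answer: 43 1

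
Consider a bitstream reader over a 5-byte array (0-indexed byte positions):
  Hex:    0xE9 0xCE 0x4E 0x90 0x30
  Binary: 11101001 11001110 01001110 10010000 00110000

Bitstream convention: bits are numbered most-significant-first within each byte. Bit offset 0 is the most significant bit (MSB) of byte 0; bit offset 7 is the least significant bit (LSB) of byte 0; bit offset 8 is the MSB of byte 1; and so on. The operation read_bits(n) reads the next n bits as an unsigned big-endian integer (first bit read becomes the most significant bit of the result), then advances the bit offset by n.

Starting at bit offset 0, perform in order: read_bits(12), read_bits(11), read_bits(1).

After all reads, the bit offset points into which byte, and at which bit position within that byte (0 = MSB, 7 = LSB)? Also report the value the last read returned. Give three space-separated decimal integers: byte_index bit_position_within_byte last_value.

Read 1: bits[0:12] width=12 -> value=3740 (bin 111010011100); offset now 12 = byte 1 bit 4; 28 bits remain
Read 2: bits[12:23] width=11 -> value=1831 (bin 11100100111); offset now 23 = byte 2 bit 7; 17 bits remain
Read 3: bits[23:24] width=1 -> value=0 (bin 0); offset now 24 = byte 3 bit 0; 16 bits remain

Answer: 3 0 0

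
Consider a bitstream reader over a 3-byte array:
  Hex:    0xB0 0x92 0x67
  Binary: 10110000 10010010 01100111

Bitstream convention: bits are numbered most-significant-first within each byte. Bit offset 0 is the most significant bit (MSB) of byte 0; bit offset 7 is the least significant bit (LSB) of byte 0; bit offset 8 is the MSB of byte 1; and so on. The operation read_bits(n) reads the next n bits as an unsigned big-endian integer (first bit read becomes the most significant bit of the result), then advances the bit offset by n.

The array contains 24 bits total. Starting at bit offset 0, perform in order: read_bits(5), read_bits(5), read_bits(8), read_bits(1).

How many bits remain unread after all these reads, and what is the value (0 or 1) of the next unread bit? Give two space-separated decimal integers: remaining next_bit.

Answer: 5 0

Derivation:
Read 1: bits[0:5] width=5 -> value=22 (bin 10110); offset now 5 = byte 0 bit 5; 19 bits remain
Read 2: bits[5:10] width=5 -> value=2 (bin 00010); offset now 10 = byte 1 bit 2; 14 bits remain
Read 3: bits[10:18] width=8 -> value=73 (bin 01001001); offset now 18 = byte 2 bit 2; 6 bits remain
Read 4: bits[18:19] width=1 -> value=1 (bin 1); offset now 19 = byte 2 bit 3; 5 bits remain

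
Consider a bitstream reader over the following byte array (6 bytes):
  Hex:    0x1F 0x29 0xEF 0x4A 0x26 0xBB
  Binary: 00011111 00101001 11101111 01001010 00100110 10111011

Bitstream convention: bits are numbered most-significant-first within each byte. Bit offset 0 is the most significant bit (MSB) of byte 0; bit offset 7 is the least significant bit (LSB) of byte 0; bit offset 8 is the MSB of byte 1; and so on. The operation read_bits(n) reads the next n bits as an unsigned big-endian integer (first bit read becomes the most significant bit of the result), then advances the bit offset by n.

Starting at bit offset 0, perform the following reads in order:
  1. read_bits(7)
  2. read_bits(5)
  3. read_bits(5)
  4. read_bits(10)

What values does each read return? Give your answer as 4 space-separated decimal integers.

Answer: 15 18 19 890

Derivation:
Read 1: bits[0:7] width=7 -> value=15 (bin 0001111); offset now 7 = byte 0 bit 7; 41 bits remain
Read 2: bits[7:12] width=5 -> value=18 (bin 10010); offset now 12 = byte 1 bit 4; 36 bits remain
Read 3: bits[12:17] width=5 -> value=19 (bin 10011); offset now 17 = byte 2 bit 1; 31 bits remain
Read 4: bits[17:27] width=10 -> value=890 (bin 1101111010); offset now 27 = byte 3 bit 3; 21 bits remain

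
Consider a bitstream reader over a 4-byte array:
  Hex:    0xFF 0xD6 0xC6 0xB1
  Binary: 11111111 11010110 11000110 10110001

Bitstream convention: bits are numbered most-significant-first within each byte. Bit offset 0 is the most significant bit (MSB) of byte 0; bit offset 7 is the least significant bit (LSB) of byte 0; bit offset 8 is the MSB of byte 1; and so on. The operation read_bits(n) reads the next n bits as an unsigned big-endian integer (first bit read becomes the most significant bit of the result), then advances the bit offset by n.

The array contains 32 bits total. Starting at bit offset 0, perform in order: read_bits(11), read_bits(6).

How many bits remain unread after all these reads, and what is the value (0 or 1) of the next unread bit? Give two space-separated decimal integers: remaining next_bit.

Read 1: bits[0:11] width=11 -> value=2046 (bin 11111111110); offset now 11 = byte 1 bit 3; 21 bits remain
Read 2: bits[11:17] width=6 -> value=45 (bin 101101); offset now 17 = byte 2 bit 1; 15 bits remain

Answer: 15 1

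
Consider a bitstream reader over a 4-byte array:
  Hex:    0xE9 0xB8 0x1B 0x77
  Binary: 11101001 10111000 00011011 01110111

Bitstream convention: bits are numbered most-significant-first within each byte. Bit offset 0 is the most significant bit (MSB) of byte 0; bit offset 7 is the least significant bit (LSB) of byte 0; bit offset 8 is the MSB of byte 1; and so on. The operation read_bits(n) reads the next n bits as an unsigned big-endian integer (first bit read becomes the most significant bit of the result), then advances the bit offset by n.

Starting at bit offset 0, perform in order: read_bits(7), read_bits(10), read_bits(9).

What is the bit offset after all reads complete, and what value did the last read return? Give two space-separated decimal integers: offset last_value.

Read 1: bits[0:7] width=7 -> value=116 (bin 1110100); offset now 7 = byte 0 bit 7; 25 bits remain
Read 2: bits[7:17] width=10 -> value=880 (bin 1101110000); offset now 17 = byte 2 bit 1; 15 bits remain
Read 3: bits[17:26] width=9 -> value=109 (bin 001101101); offset now 26 = byte 3 bit 2; 6 bits remain

Answer: 26 109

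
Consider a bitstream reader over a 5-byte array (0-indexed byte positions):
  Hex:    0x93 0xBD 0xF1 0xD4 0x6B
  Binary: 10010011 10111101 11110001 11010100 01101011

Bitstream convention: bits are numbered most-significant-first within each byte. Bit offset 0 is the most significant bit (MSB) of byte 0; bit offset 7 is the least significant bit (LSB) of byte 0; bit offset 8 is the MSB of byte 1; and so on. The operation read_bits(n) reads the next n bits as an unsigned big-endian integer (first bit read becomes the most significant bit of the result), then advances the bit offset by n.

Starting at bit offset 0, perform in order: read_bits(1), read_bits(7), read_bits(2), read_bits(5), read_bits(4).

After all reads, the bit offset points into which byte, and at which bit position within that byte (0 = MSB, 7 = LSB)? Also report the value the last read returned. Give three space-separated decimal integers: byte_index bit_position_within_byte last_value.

Read 1: bits[0:1] width=1 -> value=1 (bin 1); offset now 1 = byte 0 bit 1; 39 bits remain
Read 2: bits[1:8] width=7 -> value=19 (bin 0010011); offset now 8 = byte 1 bit 0; 32 bits remain
Read 3: bits[8:10] width=2 -> value=2 (bin 10); offset now 10 = byte 1 bit 2; 30 bits remain
Read 4: bits[10:15] width=5 -> value=30 (bin 11110); offset now 15 = byte 1 bit 7; 25 bits remain
Read 5: bits[15:19] width=4 -> value=15 (bin 1111); offset now 19 = byte 2 bit 3; 21 bits remain

Answer: 2 3 15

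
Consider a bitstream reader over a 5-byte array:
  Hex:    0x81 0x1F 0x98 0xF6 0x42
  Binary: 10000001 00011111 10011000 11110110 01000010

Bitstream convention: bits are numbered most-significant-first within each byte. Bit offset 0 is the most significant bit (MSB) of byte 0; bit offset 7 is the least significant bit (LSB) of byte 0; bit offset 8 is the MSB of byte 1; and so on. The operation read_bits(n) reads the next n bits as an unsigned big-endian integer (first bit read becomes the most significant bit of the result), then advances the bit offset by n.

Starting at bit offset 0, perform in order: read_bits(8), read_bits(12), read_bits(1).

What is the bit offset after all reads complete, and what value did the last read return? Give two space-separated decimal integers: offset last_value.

Answer: 21 1

Derivation:
Read 1: bits[0:8] width=8 -> value=129 (bin 10000001); offset now 8 = byte 1 bit 0; 32 bits remain
Read 2: bits[8:20] width=12 -> value=505 (bin 000111111001); offset now 20 = byte 2 bit 4; 20 bits remain
Read 3: bits[20:21] width=1 -> value=1 (bin 1); offset now 21 = byte 2 bit 5; 19 bits remain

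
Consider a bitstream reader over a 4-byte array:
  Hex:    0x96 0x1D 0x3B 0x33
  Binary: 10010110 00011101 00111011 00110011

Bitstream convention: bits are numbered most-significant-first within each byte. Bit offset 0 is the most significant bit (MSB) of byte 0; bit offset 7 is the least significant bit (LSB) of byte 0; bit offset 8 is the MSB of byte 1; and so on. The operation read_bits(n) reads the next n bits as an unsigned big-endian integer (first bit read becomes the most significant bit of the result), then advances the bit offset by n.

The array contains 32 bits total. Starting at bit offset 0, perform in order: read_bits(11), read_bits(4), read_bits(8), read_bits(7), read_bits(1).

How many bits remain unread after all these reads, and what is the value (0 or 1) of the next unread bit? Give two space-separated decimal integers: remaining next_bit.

Answer: 1 1

Derivation:
Read 1: bits[0:11] width=11 -> value=1200 (bin 10010110000); offset now 11 = byte 1 bit 3; 21 bits remain
Read 2: bits[11:15] width=4 -> value=14 (bin 1110); offset now 15 = byte 1 bit 7; 17 bits remain
Read 3: bits[15:23] width=8 -> value=157 (bin 10011101); offset now 23 = byte 2 bit 7; 9 bits remain
Read 4: bits[23:30] width=7 -> value=76 (bin 1001100); offset now 30 = byte 3 bit 6; 2 bits remain
Read 5: bits[30:31] width=1 -> value=1 (bin 1); offset now 31 = byte 3 bit 7; 1 bits remain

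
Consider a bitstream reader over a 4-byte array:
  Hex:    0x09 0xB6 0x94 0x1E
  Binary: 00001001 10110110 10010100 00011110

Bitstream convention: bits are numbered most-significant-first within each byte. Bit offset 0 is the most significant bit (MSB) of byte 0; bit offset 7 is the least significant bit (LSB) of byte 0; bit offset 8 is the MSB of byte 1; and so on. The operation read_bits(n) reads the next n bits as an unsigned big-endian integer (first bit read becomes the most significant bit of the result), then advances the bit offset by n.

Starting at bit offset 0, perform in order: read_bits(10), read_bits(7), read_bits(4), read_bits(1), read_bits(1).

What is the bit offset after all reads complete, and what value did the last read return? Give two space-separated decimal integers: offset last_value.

Answer: 23 0

Derivation:
Read 1: bits[0:10] width=10 -> value=38 (bin 0000100110); offset now 10 = byte 1 bit 2; 22 bits remain
Read 2: bits[10:17] width=7 -> value=109 (bin 1101101); offset now 17 = byte 2 bit 1; 15 bits remain
Read 3: bits[17:21] width=4 -> value=2 (bin 0010); offset now 21 = byte 2 bit 5; 11 bits remain
Read 4: bits[21:22] width=1 -> value=1 (bin 1); offset now 22 = byte 2 bit 6; 10 bits remain
Read 5: bits[22:23] width=1 -> value=0 (bin 0); offset now 23 = byte 2 bit 7; 9 bits remain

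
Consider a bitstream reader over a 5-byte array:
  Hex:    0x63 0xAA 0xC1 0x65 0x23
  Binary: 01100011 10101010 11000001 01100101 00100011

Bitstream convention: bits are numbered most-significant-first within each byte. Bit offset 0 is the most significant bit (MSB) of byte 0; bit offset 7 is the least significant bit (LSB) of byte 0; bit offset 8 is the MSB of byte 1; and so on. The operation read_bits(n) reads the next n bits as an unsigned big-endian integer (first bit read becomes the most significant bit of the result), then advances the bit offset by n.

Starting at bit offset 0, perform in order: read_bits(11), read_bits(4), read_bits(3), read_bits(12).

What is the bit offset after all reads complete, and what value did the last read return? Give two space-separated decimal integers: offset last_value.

Answer: 30 89

Derivation:
Read 1: bits[0:11] width=11 -> value=797 (bin 01100011101); offset now 11 = byte 1 bit 3; 29 bits remain
Read 2: bits[11:15] width=4 -> value=5 (bin 0101); offset now 15 = byte 1 bit 7; 25 bits remain
Read 3: bits[15:18] width=3 -> value=3 (bin 011); offset now 18 = byte 2 bit 2; 22 bits remain
Read 4: bits[18:30] width=12 -> value=89 (bin 000001011001); offset now 30 = byte 3 bit 6; 10 bits remain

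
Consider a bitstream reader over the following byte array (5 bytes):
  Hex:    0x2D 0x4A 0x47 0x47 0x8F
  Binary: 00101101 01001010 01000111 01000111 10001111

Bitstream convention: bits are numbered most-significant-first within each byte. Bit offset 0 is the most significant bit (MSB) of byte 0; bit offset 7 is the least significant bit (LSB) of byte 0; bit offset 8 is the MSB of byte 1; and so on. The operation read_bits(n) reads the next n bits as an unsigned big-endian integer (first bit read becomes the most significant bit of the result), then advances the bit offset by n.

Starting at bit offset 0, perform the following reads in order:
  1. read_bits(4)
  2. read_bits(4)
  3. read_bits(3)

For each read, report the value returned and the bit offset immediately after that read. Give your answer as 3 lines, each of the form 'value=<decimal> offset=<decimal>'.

Read 1: bits[0:4] width=4 -> value=2 (bin 0010); offset now 4 = byte 0 bit 4; 36 bits remain
Read 2: bits[4:8] width=4 -> value=13 (bin 1101); offset now 8 = byte 1 bit 0; 32 bits remain
Read 3: bits[8:11] width=3 -> value=2 (bin 010); offset now 11 = byte 1 bit 3; 29 bits remain

Answer: value=2 offset=4
value=13 offset=8
value=2 offset=11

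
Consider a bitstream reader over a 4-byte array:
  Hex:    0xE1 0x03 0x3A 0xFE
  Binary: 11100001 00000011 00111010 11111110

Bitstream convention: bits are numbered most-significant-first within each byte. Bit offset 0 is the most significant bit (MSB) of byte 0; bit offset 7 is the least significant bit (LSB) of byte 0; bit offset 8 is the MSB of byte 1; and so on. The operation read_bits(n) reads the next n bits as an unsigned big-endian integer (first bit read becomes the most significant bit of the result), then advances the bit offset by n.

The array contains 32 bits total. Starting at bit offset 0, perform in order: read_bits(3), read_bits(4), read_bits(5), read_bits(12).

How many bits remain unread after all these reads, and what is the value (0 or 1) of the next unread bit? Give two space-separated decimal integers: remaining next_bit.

Answer: 8 1

Derivation:
Read 1: bits[0:3] width=3 -> value=7 (bin 111); offset now 3 = byte 0 bit 3; 29 bits remain
Read 2: bits[3:7] width=4 -> value=0 (bin 0000); offset now 7 = byte 0 bit 7; 25 bits remain
Read 3: bits[7:12] width=5 -> value=16 (bin 10000); offset now 12 = byte 1 bit 4; 20 bits remain
Read 4: bits[12:24] width=12 -> value=826 (bin 001100111010); offset now 24 = byte 3 bit 0; 8 bits remain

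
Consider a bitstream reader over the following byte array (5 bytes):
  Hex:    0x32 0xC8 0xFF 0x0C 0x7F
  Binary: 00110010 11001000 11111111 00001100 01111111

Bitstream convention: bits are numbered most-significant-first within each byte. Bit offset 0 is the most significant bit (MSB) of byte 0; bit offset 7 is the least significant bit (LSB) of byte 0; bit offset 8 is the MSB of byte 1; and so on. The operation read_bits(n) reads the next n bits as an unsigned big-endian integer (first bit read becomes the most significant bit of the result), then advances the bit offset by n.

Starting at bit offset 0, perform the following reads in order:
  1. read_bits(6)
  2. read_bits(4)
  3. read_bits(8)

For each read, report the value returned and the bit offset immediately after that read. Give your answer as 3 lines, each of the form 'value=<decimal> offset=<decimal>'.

Read 1: bits[0:6] width=6 -> value=12 (bin 001100); offset now 6 = byte 0 bit 6; 34 bits remain
Read 2: bits[6:10] width=4 -> value=11 (bin 1011); offset now 10 = byte 1 bit 2; 30 bits remain
Read 3: bits[10:18] width=8 -> value=35 (bin 00100011); offset now 18 = byte 2 bit 2; 22 bits remain

Answer: value=12 offset=6
value=11 offset=10
value=35 offset=18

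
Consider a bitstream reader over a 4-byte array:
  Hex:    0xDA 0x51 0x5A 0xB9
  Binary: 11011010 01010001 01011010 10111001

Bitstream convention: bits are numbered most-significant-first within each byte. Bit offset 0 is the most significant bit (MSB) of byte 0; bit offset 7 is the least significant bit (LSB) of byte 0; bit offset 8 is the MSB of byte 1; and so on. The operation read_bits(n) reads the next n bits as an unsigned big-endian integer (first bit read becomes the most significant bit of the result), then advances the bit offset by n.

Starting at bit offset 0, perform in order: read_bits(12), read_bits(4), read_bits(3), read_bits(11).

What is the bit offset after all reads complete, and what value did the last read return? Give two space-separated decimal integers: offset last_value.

Read 1: bits[0:12] width=12 -> value=3493 (bin 110110100101); offset now 12 = byte 1 bit 4; 20 bits remain
Read 2: bits[12:16] width=4 -> value=1 (bin 0001); offset now 16 = byte 2 bit 0; 16 bits remain
Read 3: bits[16:19] width=3 -> value=2 (bin 010); offset now 19 = byte 2 bit 3; 13 bits remain
Read 4: bits[19:30] width=11 -> value=1710 (bin 11010101110); offset now 30 = byte 3 bit 6; 2 bits remain

Answer: 30 1710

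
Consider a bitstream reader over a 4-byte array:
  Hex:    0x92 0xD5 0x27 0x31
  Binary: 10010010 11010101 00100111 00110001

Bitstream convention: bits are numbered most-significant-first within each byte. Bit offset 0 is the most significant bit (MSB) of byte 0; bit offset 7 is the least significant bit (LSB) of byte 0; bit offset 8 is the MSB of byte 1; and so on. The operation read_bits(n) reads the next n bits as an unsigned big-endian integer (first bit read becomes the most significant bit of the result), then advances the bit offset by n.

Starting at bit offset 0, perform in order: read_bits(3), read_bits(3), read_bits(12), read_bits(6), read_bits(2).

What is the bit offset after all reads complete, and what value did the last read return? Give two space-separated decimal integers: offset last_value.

Read 1: bits[0:3] width=3 -> value=4 (bin 100); offset now 3 = byte 0 bit 3; 29 bits remain
Read 2: bits[3:6] width=3 -> value=4 (bin 100); offset now 6 = byte 0 bit 6; 26 bits remain
Read 3: bits[6:18] width=12 -> value=2900 (bin 101101010100); offset now 18 = byte 2 bit 2; 14 bits remain
Read 4: bits[18:24] width=6 -> value=39 (bin 100111); offset now 24 = byte 3 bit 0; 8 bits remain
Read 5: bits[24:26] width=2 -> value=0 (bin 00); offset now 26 = byte 3 bit 2; 6 bits remain

Answer: 26 0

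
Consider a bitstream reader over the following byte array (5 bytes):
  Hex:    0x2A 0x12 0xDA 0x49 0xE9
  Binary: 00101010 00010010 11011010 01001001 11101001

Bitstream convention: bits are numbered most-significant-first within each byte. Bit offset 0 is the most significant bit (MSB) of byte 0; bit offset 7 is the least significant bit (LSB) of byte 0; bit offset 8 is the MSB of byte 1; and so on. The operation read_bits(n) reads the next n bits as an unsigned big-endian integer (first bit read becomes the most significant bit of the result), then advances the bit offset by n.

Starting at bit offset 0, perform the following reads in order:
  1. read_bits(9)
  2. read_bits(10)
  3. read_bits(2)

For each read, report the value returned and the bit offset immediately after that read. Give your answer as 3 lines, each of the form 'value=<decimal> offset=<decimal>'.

Answer: value=84 offset=9
value=150 offset=19
value=3 offset=21

Derivation:
Read 1: bits[0:9] width=9 -> value=84 (bin 001010100); offset now 9 = byte 1 bit 1; 31 bits remain
Read 2: bits[9:19] width=10 -> value=150 (bin 0010010110); offset now 19 = byte 2 bit 3; 21 bits remain
Read 3: bits[19:21] width=2 -> value=3 (bin 11); offset now 21 = byte 2 bit 5; 19 bits remain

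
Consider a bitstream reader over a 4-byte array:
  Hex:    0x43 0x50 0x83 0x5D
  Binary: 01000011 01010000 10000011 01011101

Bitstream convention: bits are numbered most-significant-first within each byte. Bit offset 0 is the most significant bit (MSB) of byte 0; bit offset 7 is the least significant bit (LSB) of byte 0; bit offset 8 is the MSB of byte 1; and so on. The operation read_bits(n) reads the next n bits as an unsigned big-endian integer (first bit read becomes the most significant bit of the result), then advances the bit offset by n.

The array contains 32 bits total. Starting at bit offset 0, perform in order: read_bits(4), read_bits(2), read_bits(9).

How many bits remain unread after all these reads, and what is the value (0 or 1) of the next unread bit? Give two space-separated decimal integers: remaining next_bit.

Read 1: bits[0:4] width=4 -> value=4 (bin 0100); offset now 4 = byte 0 bit 4; 28 bits remain
Read 2: bits[4:6] width=2 -> value=0 (bin 00); offset now 6 = byte 0 bit 6; 26 bits remain
Read 3: bits[6:15] width=9 -> value=424 (bin 110101000); offset now 15 = byte 1 bit 7; 17 bits remain

Answer: 17 0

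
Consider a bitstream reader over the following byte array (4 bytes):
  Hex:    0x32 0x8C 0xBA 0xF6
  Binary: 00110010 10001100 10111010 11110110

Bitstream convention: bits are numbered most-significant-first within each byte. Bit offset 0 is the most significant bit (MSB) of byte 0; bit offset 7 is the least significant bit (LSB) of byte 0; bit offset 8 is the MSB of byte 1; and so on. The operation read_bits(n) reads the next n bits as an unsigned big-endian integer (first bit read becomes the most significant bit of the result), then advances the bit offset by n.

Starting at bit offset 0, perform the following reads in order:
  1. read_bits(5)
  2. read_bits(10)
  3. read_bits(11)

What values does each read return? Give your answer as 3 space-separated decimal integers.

Read 1: bits[0:5] width=5 -> value=6 (bin 00110); offset now 5 = byte 0 bit 5; 27 bits remain
Read 2: bits[5:15] width=10 -> value=326 (bin 0101000110); offset now 15 = byte 1 bit 7; 17 bits remain
Read 3: bits[15:26] width=11 -> value=747 (bin 01011101011); offset now 26 = byte 3 bit 2; 6 bits remain

Answer: 6 326 747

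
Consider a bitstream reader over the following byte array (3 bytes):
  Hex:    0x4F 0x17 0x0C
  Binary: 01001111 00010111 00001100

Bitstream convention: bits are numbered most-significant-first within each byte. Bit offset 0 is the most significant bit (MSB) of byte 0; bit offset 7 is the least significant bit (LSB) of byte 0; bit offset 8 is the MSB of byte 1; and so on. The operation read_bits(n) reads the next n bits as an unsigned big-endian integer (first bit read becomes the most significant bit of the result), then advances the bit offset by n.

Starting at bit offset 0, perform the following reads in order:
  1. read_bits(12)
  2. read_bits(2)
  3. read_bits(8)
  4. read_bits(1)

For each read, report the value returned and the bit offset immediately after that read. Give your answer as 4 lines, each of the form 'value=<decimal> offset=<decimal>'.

Read 1: bits[0:12] width=12 -> value=1265 (bin 010011110001); offset now 12 = byte 1 bit 4; 12 bits remain
Read 2: bits[12:14] width=2 -> value=1 (bin 01); offset now 14 = byte 1 bit 6; 10 bits remain
Read 3: bits[14:22] width=8 -> value=195 (bin 11000011); offset now 22 = byte 2 bit 6; 2 bits remain
Read 4: bits[22:23] width=1 -> value=0 (bin 0); offset now 23 = byte 2 bit 7; 1 bits remain

Answer: value=1265 offset=12
value=1 offset=14
value=195 offset=22
value=0 offset=23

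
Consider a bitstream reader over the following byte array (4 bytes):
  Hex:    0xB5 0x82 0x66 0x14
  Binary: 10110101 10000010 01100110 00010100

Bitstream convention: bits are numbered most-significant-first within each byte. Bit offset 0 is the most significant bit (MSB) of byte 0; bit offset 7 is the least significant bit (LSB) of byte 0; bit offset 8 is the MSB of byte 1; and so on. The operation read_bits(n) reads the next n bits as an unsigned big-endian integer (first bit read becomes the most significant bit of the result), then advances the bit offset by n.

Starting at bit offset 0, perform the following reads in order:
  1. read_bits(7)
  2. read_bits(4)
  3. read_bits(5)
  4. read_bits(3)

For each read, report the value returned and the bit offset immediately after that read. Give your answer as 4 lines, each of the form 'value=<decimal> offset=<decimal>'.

Read 1: bits[0:7] width=7 -> value=90 (bin 1011010); offset now 7 = byte 0 bit 7; 25 bits remain
Read 2: bits[7:11] width=4 -> value=12 (bin 1100); offset now 11 = byte 1 bit 3; 21 bits remain
Read 3: bits[11:16] width=5 -> value=2 (bin 00010); offset now 16 = byte 2 bit 0; 16 bits remain
Read 4: bits[16:19] width=3 -> value=3 (bin 011); offset now 19 = byte 2 bit 3; 13 bits remain

Answer: value=90 offset=7
value=12 offset=11
value=2 offset=16
value=3 offset=19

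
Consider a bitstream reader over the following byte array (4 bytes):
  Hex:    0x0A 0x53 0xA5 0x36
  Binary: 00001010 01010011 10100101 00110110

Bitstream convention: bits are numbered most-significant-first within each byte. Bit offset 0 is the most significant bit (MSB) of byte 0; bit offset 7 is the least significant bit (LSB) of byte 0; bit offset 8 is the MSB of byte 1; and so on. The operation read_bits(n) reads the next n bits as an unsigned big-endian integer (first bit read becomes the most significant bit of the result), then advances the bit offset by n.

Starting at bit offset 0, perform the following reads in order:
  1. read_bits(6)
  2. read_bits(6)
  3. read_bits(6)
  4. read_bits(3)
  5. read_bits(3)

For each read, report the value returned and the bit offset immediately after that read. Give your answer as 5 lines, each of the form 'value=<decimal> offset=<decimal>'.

Answer: value=2 offset=6
value=37 offset=12
value=14 offset=18
value=4 offset=21
value=5 offset=24

Derivation:
Read 1: bits[0:6] width=6 -> value=2 (bin 000010); offset now 6 = byte 0 bit 6; 26 bits remain
Read 2: bits[6:12] width=6 -> value=37 (bin 100101); offset now 12 = byte 1 bit 4; 20 bits remain
Read 3: bits[12:18] width=6 -> value=14 (bin 001110); offset now 18 = byte 2 bit 2; 14 bits remain
Read 4: bits[18:21] width=3 -> value=4 (bin 100); offset now 21 = byte 2 bit 5; 11 bits remain
Read 5: bits[21:24] width=3 -> value=5 (bin 101); offset now 24 = byte 3 bit 0; 8 bits remain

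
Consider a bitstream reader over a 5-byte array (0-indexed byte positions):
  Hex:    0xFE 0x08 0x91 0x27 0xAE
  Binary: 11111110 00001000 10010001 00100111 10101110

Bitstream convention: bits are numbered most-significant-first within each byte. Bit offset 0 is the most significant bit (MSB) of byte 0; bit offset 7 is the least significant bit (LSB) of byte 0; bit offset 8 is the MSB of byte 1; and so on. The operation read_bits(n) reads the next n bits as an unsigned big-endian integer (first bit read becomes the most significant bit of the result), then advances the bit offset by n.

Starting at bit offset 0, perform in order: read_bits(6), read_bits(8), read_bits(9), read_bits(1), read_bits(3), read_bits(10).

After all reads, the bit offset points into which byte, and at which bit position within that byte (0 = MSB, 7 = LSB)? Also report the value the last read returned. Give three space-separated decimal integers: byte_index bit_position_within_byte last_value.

Answer: 4 5 245

Derivation:
Read 1: bits[0:6] width=6 -> value=63 (bin 111111); offset now 6 = byte 0 bit 6; 34 bits remain
Read 2: bits[6:14] width=8 -> value=130 (bin 10000010); offset now 14 = byte 1 bit 6; 26 bits remain
Read 3: bits[14:23] width=9 -> value=72 (bin 001001000); offset now 23 = byte 2 bit 7; 17 bits remain
Read 4: bits[23:24] width=1 -> value=1 (bin 1); offset now 24 = byte 3 bit 0; 16 bits remain
Read 5: bits[24:27] width=3 -> value=1 (bin 001); offset now 27 = byte 3 bit 3; 13 bits remain
Read 6: bits[27:37] width=10 -> value=245 (bin 0011110101); offset now 37 = byte 4 bit 5; 3 bits remain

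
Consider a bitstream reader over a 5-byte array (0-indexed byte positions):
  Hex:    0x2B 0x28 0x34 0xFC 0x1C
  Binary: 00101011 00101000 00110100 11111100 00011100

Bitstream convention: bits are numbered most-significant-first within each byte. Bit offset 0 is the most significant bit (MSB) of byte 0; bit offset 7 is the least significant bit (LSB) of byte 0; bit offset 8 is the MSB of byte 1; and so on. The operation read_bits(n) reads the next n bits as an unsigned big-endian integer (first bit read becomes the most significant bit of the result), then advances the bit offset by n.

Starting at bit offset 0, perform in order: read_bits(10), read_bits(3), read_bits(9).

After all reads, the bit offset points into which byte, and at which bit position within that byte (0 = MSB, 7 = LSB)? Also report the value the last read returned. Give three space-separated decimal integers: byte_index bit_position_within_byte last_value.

Read 1: bits[0:10] width=10 -> value=172 (bin 0010101100); offset now 10 = byte 1 bit 2; 30 bits remain
Read 2: bits[10:13] width=3 -> value=5 (bin 101); offset now 13 = byte 1 bit 5; 27 bits remain
Read 3: bits[13:22] width=9 -> value=13 (bin 000001101); offset now 22 = byte 2 bit 6; 18 bits remain

Answer: 2 6 13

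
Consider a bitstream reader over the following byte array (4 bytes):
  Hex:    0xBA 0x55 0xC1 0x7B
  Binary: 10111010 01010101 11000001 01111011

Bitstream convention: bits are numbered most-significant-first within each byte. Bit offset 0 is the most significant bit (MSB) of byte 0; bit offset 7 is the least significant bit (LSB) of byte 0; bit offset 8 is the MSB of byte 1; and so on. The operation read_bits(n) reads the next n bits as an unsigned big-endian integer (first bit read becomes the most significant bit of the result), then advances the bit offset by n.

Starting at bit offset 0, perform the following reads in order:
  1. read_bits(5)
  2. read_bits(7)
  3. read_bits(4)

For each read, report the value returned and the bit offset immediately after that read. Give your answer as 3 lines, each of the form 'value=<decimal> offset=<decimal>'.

Read 1: bits[0:5] width=5 -> value=23 (bin 10111); offset now 5 = byte 0 bit 5; 27 bits remain
Read 2: bits[5:12] width=7 -> value=37 (bin 0100101); offset now 12 = byte 1 bit 4; 20 bits remain
Read 3: bits[12:16] width=4 -> value=5 (bin 0101); offset now 16 = byte 2 bit 0; 16 bits remain

Answer: value=23 offset=5
value=37 offset=12
value=5 offset=16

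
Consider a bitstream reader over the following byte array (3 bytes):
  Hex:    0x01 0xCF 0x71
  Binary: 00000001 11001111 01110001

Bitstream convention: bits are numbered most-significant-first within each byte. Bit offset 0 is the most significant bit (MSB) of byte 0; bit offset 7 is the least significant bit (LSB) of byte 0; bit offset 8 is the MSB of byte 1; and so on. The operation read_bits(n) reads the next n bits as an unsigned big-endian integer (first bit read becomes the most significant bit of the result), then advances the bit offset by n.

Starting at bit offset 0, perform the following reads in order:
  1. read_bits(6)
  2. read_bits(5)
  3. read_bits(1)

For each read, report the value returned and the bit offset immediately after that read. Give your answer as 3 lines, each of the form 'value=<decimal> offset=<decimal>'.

Answer: value=0 offset=6
value=14 offset=11
value=0 offset=12

Derivation:
Read 1: bits[0:6] width=6 -> value=0 (bin 000000); offset now 6 = byte 0 bit 6; 18 bits remain
Read 2: bits[6:11] width=5 -> value=14 (bin 01110); offset now 11 = byte 1 bit 3; 13 bits remain
Read 3: bits[11:12] width=1 -> value=0 (bin 0); offset now 12 = byte 1 bit 4; 12 bits remain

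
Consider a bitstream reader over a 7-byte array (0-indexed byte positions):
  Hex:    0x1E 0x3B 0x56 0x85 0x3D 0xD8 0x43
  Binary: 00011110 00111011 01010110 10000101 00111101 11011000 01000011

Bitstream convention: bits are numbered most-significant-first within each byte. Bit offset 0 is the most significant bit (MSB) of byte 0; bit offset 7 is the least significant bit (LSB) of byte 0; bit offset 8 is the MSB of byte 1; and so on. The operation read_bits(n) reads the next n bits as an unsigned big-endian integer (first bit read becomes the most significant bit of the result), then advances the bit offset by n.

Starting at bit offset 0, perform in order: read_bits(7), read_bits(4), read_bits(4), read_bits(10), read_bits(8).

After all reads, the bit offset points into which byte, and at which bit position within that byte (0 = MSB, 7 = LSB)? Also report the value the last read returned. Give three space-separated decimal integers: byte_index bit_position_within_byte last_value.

Read 1: bits[0:7] width=7 -> value=15 (bin 0001111); offset now 7 = byte 0 bit 7; 49 bits remain
Read 2: bits[7:11] width=4 -> value=1 (bin 0001); offset now 11 = byte 1 bit 3; 45 bits remain
Read 3: bits[11:15] width=4 -> value=13 (bin 1101); offset now 15 = byte 1 bit 7; 41 bits remain
Read 4: bits[15:25] width=10 -> value=685 (bin 1010101101); offset now 25 = byte 3 bit 1; 31 bits remain
Read 5: bits[25:33] width=8 -> value=10 (bin 00001010); offset now 33 = byte 4 bit 1; 23 bits remain

Answer: 4 1 10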